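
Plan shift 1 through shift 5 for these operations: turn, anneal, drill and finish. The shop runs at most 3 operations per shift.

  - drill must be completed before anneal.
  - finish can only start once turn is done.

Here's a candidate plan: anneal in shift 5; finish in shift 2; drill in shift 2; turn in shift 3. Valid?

finish can only start once turn is done — violated.
drill must be completed before anneal — holds.
The shop runs at most 3 operations per shift — holds.

No — it violates: finish can only start once turn is done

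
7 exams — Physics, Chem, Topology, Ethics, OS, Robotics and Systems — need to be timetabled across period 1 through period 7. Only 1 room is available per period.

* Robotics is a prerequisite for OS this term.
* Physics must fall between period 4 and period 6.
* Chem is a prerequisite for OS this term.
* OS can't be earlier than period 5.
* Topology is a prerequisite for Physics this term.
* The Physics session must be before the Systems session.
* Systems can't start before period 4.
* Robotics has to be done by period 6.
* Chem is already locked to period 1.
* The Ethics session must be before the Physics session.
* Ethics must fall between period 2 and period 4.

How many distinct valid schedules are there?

Splitting on Physics: it can be period 4 (6), period 5 (12), period 6 (6). Listing each branch's schedules as (Chem, Topology, Ethics, OS, Robotics, Systems) by period number:
Physics=period 4: (1,2,3,6,5,7) (1,2,3,7,5,6) (1,2,3,7,6,5) (1,3,2,6,5,7) (1,3,2,7,5,6) (1,3,2,7,6,5) — 6.
Physics=period 5: (1,2,3,6,4,7) (1,2,3,7,4,6) (1,2,4,6,3,7) (1,2,4,7,3,6) (1,3,2,6,4,7) (1,3,2,7,4,6) (1,3,4,6,2,7) (1,3,4,7,2,6) (1,4,2,6,3,7) (1,4,2,7,3,6) (1,4,3,6,2,7) (1,4,3,7,2,6) — 12.
Physics=period 6: (1,2,3,5,4,7) (1,2,4,5,3,7) (1,3,2,5,4,7) (1,3,4,5,2,7) (1,4,2,5,3,7) (1,4,3,5,2,7) — 6.
Summing: 6 + 12 + 6 = 24.

24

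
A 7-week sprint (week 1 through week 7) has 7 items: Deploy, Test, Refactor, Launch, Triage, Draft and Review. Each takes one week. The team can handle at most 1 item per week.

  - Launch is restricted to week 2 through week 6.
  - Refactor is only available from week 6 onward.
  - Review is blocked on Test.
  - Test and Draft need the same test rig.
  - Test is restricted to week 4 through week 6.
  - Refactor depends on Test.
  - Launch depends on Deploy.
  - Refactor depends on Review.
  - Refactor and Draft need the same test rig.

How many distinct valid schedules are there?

Splitting on Deploy: it can be week 1 (22), week 2 (14), week 3 (6). Listing each branch's schedules as (Test, Refactor, Launch, Triage, Draft, Review) by week number:
Deploy=week 1: (4,6,2,3,7,5) (4,6,2,7,3,5) (4,6,3,2,7,5) (4,6,3,7,2,5) (4,7,2,3,5,6) (4,7,2,3,6,5) (4,7,2,5,3,6) (4,7,2,6,3,5) (4,7,3,2,5,6) (4,7,3,2,6,5) (4,7,3,5,2,6) (4,7,3,6,2,5) (4,7,5,2,3,6) (4,7,5,3,2,6) (4,7,6,2,3,5) (4,7,6,3,2,5) (5,7,2,3,4,6) (5,7,2,4,3,6) (5,7,3,2,4,6) (5,7,3,4,2,6) (5,7,4,2,3,6) (5,7,4,3,2,6) — 22.
Deploy=week 2: (4,6,3,1,7,5) (4,6,3,7,1,5) (4,7,3,1,5,6) (4,7,3,1,6,5) (4,7,3,5,1,6) (4,7,3,6,1,5) (4,7,5,1,3,6) (4,7,5,3,1,6) (4,7,6,1,3,5) (4,7,6,3,1,5) (5,7,3,1,4,6) (5,7,3,4,1,6) (5,7,4,1,3,6) (5,7,4,3,1,6) — 14.
Deploy=week 3: (4,7,5,1,2,6) (4,7,5,2,1,6) (4,7,6,1,2,5) (4,7,6,2,1,5) (5,7,4,1,2,6) (5,7,4,2,1,6) — 6.
Summing: 22 + 14 + 6 = 42.

42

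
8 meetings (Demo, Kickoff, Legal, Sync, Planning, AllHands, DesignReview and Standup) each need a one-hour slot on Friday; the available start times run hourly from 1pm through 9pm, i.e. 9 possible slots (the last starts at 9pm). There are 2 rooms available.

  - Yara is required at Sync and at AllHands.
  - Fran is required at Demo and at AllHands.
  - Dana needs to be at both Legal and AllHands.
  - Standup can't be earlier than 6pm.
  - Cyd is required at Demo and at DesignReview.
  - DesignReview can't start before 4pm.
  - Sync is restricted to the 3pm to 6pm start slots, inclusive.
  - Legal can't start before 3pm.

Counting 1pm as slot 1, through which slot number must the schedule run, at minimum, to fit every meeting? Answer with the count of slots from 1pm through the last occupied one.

6

With at most 2 per slot and 8 meetings, at least 4 slots are needed.
Standup can't be placed before 6pm — that is slot 6 counting from 1pm — so the schedule must run through at least 6 slots.
6 works (last occupied slot: 6pm): for example DesignReview in 4pm; Sync in 3pm; Kickoff in 1pm; Planning in 2pm; Demo in 1pm; Legal in 3pm; Standup in 6pm; AllHands in 2pm.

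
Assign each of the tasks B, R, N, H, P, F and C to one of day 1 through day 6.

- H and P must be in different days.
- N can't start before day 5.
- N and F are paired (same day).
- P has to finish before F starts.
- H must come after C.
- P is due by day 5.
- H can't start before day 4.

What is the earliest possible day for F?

F must be in the same day as N, which can't be before day 5, so F is at least day 5.
F at day 5 is achievable: C in day 1; N in day 5; P in day 1; R in day 1; H in day 4; F in day 5; B in day 1.

day 5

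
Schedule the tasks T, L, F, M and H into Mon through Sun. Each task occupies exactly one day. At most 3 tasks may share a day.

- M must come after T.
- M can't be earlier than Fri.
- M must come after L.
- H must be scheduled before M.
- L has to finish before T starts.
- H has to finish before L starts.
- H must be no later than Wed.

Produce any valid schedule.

T in Wed; L in Tue; F in Mon; M in Fri; H in Mon

Checking: H(Mon) before L(Tue); H(Mon) before M(Fri); L(Tue) before M(Fri); L(Tue) before T(Wed); T(Wed) before M(Fri); H=Mon in [Mon,Wed]; M=Fri in [Fri,Sun]; max 2 per day (cap 3).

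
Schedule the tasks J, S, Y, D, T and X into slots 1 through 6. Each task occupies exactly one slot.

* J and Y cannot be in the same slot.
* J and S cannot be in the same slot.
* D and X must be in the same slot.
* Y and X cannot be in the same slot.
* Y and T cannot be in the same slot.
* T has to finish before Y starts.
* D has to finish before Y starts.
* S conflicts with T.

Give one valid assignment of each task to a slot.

S in 2, X in 1, Y in 2, T in 1, D in 1, J in 1

Checking: D(1) before Y(2); T(1) before Y(2); Y(2) != T(1); J(1) != S(2); J(1) != Y(2); S(2) != T(1); Y(2) != X(1); D = X = 1.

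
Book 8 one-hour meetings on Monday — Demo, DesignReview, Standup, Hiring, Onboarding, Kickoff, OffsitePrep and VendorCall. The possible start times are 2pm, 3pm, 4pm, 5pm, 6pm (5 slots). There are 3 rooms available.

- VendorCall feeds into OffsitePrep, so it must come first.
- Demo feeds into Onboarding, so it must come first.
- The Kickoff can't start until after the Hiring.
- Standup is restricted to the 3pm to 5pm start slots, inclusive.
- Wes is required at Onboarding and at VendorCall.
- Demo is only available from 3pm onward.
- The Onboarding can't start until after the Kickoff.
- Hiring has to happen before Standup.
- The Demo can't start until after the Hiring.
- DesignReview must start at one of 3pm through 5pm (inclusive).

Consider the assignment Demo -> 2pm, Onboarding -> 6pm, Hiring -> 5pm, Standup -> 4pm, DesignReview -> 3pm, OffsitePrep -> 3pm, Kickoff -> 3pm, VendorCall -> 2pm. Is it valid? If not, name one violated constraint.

Wes is required at Onboarding and at VendorCall — holds.
VendorCall feeds into OffsitePrep, so it must come first — holds.
There are 3 rooms available — holds.
Hiring has to happen before Standup — violated.
Demo feeds into Onboarding, so it must come first — holds.
The Kickoff can't start until after the Hiring — violated.
Standup is restricted to the 3pm to 5pm start slots, inclusive — holds.
DesignReview must start at one of 3pm through 5pm (inclusive) — holds.
Demo is only available from 3pm onward — violated.
The Demo can't start until after the Hiring — violated.
The Onboarding can't start until after the Kickoff — holds.

Invalid. The Demo can't start until after the Hiring.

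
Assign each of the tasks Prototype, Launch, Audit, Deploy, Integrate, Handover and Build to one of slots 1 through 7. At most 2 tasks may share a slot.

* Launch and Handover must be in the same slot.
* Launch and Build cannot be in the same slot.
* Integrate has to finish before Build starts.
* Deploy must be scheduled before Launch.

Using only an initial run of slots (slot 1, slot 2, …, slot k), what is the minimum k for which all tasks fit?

The precedence chain requires at least 2 distinct slots.
With at most 2 per slot and 7 tasks, at least 4 slots are needed.
4 works (last occupied slot: 4): for example Integrate -> 1; Deploy -> 1; Prototype -> 3; Launch -> 2; Handover -> 2; Audit -> 4; Build -> 3.

4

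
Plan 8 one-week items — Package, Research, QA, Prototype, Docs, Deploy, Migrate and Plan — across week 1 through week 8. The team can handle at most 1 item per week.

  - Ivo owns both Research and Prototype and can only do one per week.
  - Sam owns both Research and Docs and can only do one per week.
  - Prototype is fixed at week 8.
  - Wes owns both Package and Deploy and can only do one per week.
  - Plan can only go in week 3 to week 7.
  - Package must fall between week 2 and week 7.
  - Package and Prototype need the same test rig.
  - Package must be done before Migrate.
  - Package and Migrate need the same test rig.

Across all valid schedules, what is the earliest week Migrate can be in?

Precedence pushes Migrate to at least week 3.
Migrate at week 3 is achievable: Package -> week 2; Plan -> week 4; Docs -> week 6; Research -> week 1; Migrate -> week 3; Deploy -> week 7; Prototype -> week 8; QA -> week 5.

week 3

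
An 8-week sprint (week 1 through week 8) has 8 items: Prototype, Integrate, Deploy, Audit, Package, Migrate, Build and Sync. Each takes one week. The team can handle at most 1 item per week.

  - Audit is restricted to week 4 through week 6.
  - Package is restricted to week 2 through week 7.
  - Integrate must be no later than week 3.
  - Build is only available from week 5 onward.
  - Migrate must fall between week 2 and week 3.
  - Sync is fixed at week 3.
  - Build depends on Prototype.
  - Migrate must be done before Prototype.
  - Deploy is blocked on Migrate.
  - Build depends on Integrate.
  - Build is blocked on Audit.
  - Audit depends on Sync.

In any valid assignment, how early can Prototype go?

Precedence pushes Prototype to at least week 3; downstream work caps Prototype at week 7.
Prototype at week 4 is achievable: Audit=week 5, Prototype=week 4, Sync=week 3, Deploy=week 8, Integrate=week 1, Migrate=week 2, Build=week 6, Package=week 7.
Nothing earlier works — the capacity limit rule out every week before week 4.

week 4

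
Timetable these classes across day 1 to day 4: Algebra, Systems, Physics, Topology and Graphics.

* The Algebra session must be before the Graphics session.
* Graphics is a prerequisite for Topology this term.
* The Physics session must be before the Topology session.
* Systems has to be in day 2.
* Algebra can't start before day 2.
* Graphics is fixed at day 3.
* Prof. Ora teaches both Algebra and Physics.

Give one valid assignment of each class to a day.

Graphics in day 3, Physics in day 1, Topology in day 4, Algebra in day 2, Systems in day 2

Checking: Physics(day 1) before Topology(day 4); Graphics(day 3) before Topology(day 4); Algebra(day 2) before Graphics(day 3); Algebra(day 2) != Physics(day 1); Graphics=day 3 in [day 3,day 3]; Algebra=day 2 in [day 2,day 4]; Systems=day 2 in [day 2,day 2].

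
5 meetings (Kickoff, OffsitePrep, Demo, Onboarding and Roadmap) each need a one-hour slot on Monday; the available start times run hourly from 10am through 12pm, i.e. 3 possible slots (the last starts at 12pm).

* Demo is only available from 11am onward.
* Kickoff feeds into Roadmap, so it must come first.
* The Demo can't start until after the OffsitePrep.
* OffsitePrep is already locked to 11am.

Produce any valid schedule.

OffsitePrep -> 11am; Onboarding -> 10am; Demo -> 12pm; Roadmap -> 11am; Kickoff -> 10am

Checking: Kickoff(10am) before Roadmap(11am); OffsitePrep(11am) before Demo(12pm); Demo=12pm in [11am,12pm]; OffsitePrep=11am in [11am,11am].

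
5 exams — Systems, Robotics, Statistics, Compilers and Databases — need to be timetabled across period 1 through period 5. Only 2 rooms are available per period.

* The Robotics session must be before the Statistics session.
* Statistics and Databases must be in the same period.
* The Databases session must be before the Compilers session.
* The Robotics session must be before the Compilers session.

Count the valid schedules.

Splitting on Systems: it can be period 1 (10), period 2 (7), period 3 (6), period 4 (7), period 5 (10). Listing each branch's schedules as (Robotics, Statistics, Compilers, Databases) by period number:
Systems=period 1: (1,2,3,2) (1,2,4,2) (1,2,5,2) (1,3,4,3) (1,3,5,3) (1,4,5,4) (2,3,4,3) (2,3,5,3) (2,4,5,4) (3,4,5,4) — 10.
Systems=period 2: (1,3,4,3) (1,3,5,3) (1,4,5,4) (2,3,4,3) (2,3,5,3) (2,4,5,4) (3,4,5,4) — 7.
Systems=period 3: (1,2,3,2) (1,2,4,2) (1,2,5,2) (1,4,5,4) (2,4,5,4) (3,4,5,4) — 6.
Systems=period 4: (1,2,3,2) (1,2,4,2) (1,2,5,2) (1,3,4,3) (1,3,5,3) (2,3,4,3) (2,3,5,3) — 7.
Systems=period 5: (1,2,3,2) (1,2,4,2) (1,2,5,2) (1,3,4,3) (1,3,5,3) (1,4,5,4) (2,3,4,3) (2,3,5,3) (2,4,5,4) (3,4,5,4) — 10.
Summing: 10 + 7 + 6 + 7 + 10 = 40.

40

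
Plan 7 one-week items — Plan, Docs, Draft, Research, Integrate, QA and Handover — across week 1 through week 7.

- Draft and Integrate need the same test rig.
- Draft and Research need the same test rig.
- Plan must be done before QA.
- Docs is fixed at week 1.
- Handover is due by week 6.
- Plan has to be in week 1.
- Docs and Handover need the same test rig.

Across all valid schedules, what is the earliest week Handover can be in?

Handover's own window allows nothing later than week 6.
Handover at week 2 is achievable: Draft in week 1; Integrate in week 2; Research in week 2; Plan in week 1; Handover in week 2; QA in week 2; Docs in week 1.
Nothing earlier works — the conflict constraints rule out every week before week 2.

week 2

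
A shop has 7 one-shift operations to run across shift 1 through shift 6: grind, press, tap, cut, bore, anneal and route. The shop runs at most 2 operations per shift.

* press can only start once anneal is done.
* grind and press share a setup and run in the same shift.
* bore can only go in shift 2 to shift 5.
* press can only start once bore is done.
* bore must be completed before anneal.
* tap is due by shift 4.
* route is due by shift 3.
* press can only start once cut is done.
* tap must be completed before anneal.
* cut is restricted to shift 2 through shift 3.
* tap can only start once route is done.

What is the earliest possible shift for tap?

shift 2

Precedence pushes tap to at least shift 2; tap's own window allows nothing later than shift 4.
tap at shift 2 is achievable: cut -> shift 2, anneal -> shift 4, grind -> shift 5, route -> shift 1, bore -> shift 3, tap -> shift 2, press -> shift 5.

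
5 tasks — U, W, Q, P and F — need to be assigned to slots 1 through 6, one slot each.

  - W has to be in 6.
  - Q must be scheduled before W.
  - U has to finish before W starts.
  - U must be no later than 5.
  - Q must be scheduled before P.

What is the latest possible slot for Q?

5

Downstream work caps Q at 5.
Q at 5 is achievable: U=1; Q=5; W=6; P=6; F=1.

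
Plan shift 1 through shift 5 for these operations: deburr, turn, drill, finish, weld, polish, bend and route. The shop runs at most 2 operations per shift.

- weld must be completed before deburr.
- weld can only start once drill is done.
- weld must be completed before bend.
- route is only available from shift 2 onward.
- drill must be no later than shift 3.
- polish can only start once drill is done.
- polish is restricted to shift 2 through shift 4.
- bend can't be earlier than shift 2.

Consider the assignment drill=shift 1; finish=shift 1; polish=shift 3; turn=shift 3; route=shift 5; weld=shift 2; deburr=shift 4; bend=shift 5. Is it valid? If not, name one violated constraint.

weld must be completed before bend — holds.
drill must be no later than shift 3 — holds.
The shop runs at most 2 operations per shift — holds.
bend can't be earlier than shift 2 — holds.
route is only available from shift 2 onward — holds.
polish can only start once drill is done — holds.
weld must be completed before deburr — holds.
polish is restricted to shift 2 through shift 4 — holds.
weld can only start once drill is done — holds.

Yes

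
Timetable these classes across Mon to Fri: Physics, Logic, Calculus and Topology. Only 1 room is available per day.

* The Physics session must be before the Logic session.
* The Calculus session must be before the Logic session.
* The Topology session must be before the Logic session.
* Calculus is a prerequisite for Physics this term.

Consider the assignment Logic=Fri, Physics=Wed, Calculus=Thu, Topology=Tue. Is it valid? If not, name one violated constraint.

No — it violates: Calculus is a prerequisite for Physics this term

The Calculus session must be before the Logic session — holds.
The Physics session must be before the Logic session — holds.
Only 1 room is available per day — holds.
The Topology session must be before the Logic session — holds.
Calculus is a prerequisite for Physics this term — violated.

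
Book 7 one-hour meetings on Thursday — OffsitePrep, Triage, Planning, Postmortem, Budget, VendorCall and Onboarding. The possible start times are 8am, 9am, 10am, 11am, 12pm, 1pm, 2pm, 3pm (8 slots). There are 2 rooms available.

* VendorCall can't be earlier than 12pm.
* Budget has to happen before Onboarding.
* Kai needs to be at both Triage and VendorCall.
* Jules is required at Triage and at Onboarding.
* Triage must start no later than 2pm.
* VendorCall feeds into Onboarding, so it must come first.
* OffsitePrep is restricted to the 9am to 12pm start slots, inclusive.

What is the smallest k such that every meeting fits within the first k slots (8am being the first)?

6 slots

The precedence chain requires at least 2 distinct slots.
With at most 2 per slot and 7 meetings, at least 4 slots are needed.
Propagating the time windows through the other constraints, Onboarding can't land before 1pm — that is slot 6 counting from 8am — so the schedule must run through at least 6 slots.
6 works (last occupied slot: 1pm): for example Triage -> 8am, VendorCall -> 12pm, Planning -> 9am, Onboarding -> 1pm, OffsitePrep -> 9am, Postmortem -> 10am, Budget -> 8am.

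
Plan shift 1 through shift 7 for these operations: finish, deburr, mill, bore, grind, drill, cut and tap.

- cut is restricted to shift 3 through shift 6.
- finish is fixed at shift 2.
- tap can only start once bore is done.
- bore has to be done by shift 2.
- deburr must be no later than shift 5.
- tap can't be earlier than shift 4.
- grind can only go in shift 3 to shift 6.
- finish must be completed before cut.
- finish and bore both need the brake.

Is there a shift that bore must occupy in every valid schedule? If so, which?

bore's window is shift 1–shift 2.
finish is fixed at shift 2, and bore can't share a shift with finish.
So bore must be shift 1.

shift 1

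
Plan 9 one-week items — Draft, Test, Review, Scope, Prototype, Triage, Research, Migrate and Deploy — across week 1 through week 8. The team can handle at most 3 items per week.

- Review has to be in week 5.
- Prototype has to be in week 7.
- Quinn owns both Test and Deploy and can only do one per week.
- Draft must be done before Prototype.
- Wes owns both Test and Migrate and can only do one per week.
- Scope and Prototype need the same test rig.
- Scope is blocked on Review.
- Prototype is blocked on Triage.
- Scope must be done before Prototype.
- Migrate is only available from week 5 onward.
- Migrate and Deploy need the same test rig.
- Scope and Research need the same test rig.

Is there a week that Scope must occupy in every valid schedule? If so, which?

Review is fixed at week 5 and must come before Scope, so Scope is at least week 6.
Prototype is fixed at week 7 and must come after Scope, so Scope is at most week 6.
So Scope must be week 6.

week 6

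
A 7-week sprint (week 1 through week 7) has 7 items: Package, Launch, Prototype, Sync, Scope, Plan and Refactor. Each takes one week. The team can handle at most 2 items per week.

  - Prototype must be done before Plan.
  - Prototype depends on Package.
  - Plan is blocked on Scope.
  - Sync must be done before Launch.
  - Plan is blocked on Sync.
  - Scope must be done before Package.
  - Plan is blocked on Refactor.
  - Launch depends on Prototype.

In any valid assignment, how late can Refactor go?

week 6

Downstream work caps Refactor at week 6.
Refactor at week 6 is achievable: Refactor=week 6; Scope=week 1; Launch=week 4; Plan=week 7; Prototype=week 3; Sync=week 1; Package=week 2.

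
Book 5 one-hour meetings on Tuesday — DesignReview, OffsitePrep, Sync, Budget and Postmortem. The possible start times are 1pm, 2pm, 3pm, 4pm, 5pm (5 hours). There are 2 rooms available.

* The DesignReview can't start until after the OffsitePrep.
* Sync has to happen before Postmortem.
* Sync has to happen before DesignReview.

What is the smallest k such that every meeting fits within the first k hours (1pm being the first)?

3

The precedence chain requires at least 2 distinct hours.
With at most 2 per hour and 5 meetings, at least 3 hours are needed.
3 works (last occupied hour: 3pm): for example DesignReview=2pm, Sync=1pm, OffsitePrep=1pm, Budget=3pm, Postmortem=2pm.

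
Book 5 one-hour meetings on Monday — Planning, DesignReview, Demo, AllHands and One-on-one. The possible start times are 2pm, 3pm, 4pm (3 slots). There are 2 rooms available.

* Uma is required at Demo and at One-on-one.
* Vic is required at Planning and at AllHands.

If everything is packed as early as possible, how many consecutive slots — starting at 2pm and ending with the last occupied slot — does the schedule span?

3

With at most 2 per slot and 5 meetings, at least 3 slots are needed.
3 works (last occupied slot: 4pm): for example AllHands=3pm; DesignReview=2pm; Demo=3pm; Planning=2pm; One-on-one=4pm.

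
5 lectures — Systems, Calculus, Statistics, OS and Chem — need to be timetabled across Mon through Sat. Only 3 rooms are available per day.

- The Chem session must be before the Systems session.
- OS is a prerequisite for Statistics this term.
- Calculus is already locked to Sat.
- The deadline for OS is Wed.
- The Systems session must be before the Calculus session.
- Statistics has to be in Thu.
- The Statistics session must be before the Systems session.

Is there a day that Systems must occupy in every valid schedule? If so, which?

Fri

Statistics is fixed at Thu and must come before Systems, so Systems is at least Fri.
Calculus is fixed at Sat and must come after Systems, so Systems is at most Fri.
So Systems must be Fri.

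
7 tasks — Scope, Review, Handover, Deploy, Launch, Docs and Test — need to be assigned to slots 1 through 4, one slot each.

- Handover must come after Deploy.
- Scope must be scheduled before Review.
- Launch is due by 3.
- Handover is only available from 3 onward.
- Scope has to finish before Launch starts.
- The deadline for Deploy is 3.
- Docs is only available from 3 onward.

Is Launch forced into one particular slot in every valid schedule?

No

Launch can be 2 (e.g. Docs=3; Deploy=1; Review=2; Scope=1; Test=1; Handover=3; Launch=2) or 3 (e.g. Review -> 2, Handover -> 3, Deploy -> 1, Docs -> 3, Launch -> 3, Test -> 1, Scope -> 1).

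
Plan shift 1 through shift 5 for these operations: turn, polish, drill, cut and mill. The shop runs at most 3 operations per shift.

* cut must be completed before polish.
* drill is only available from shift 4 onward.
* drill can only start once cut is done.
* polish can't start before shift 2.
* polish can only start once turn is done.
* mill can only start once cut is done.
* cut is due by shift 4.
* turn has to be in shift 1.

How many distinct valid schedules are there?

59

Splitting on polish: it can be shift 2 (8), shift 3 (14), shift 4 (18), shift 5 (19). Listing each branch's schedules as (turn, drill, cut, mill) by shift number:
polish=shift 2: (1,4,1,2) (1,4,1,3) (1,4,1,4) (1,4,1,5) (1,5,1,2) (1,5,1,3) (1,5,1,4) (1,5,1,5) — 8.
polish=shift 3: (1,4,1,2) (1,4,1,3) (1,4,1,4) (1,4,1,5) (1,4,2,3) (1,4,2,4) (1,4,2,5) (1,5,1,2) (1,5,1,3) (1,5,1,4) (1,5,1,5) (1,5,2,3) (1,5,2,4) (1,5,2,5) — 14.
polish=shift 4: (1,4,1,2) (1,4,1,3) (1,4,1,4) (1,4,1,5) (1,4,2,3) (1,4,2,4) (1,4,2,5) (1,4,3,4) (1,4,3,5) (1,5,1,2) (1,5,1,3) (1,5,1,4) (1,5,1,5) (1,5,2,3) (1,5,2,4) (1,5,2,5) (1,5,3,4) (1,5,3,5) — 18.
polish=shift 5: (1,4,1,2) (1,4,1,3) (1,4,1,4) (1,4,1,5) (1,4,2,3) (1,4,2,4) (1,4,2,5) (1,4,3,4) (1,4,3,5) (1,5,1,2) (1,5,1,3) (1,5,1,4) (1,5,1,5) (1,5,2,3) (1,5,2,4) (1,5,2,5) (1,5,3,4) (1,5,3,5) (1,5,4,5) — 19.
Summing: 8 + 14 + 18 + 19 = 59.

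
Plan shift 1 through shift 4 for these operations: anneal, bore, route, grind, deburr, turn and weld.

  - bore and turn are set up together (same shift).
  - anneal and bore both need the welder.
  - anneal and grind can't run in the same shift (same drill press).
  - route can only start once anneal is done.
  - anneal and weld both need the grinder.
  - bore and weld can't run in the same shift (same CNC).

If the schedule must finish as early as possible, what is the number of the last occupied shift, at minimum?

The precedence chain requires at least 2 distinct shifts.
Could 2 shifts be enough, i.e. nothing placed later than shift 2? No: route must come after anneal (at shift 1 or later) → {shift 2}; anneal must come before route (at shift 2 or earlier) → {shift 1}; weld can't share with anneal (shift 1) → {shift 2}; bore can't share with anneal (shift 1) → {shift 2}; weld can't share with bore (shift 2) → nothing is left.
So 2 shifts is not enough.
3 works (last occupied shift: shift 3): for example grind=shift 2, anneal=shift 1, deburr=shift 1, turn=shift 2, route=shift 2, bore=shift 2, weld=shift 3.

3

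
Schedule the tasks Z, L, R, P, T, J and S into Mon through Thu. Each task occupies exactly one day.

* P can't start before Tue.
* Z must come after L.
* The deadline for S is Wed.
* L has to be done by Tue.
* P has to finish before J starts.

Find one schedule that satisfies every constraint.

J in Wed, L in Mon, T in Mon, S in Mon, R in Mon, Z in Tue, P in Tue

Checking: P(Tue) before J(Wed); L(Mon) before Z(Tue); L=Mon in [Mon,Tue]; P=Tue in [Tue,Thu]; S=Mon in [Mon,Wed].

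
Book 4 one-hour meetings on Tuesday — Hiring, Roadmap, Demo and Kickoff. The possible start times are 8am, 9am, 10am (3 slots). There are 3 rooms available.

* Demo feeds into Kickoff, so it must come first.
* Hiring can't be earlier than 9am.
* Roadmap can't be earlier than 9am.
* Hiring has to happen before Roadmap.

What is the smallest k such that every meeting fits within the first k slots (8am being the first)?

The precedence chain requires at least 2 distinct slots.
With at most 3 per slot and 4 meetings, at least 2 slots are needed.
Propagating the time windows through the other constraints, Roadmap can't land before 10am — that is slot 3 counting from 8am — so the schedule must run through at least 3 slots.
3 works (last occupied slot: 10am): for example Hiring in 9am; Demo in 8am; Kickoff in 9am; Roadmap in 10am.

3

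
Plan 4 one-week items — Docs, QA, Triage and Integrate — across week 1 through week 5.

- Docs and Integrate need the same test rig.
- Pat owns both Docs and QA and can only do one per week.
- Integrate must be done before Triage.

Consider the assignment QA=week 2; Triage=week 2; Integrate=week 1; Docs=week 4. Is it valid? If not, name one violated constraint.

Pat owns both Docs and QA and can only do one per week — holds.
Docs and Integrate need the same test rig — holds.
Integrate must be done before Triage — holds.

Yes, all constraints hold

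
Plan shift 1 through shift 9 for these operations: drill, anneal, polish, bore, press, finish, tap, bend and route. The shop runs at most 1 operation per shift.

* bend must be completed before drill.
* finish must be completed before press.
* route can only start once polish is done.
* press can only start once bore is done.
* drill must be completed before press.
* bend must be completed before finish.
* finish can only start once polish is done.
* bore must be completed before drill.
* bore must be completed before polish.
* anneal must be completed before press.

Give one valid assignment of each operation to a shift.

bore -> shift 1, tap -> shift 9, anneal -> shift 6, drill -> shift 3, press -> shift 7, bend -> shift 2, route -> shift 8, finish -> shift 5, polish -> shift 4

Checking: bore(shift 1) before drill(shift 3); bend(shift 2) before drill(shift 3); bend(shift 2) before finish(shift 5); polish(shift 4) before route(shift 8); bore(shift 1) before press(shift 7); anneal(shift 6) before press(shift 7); finish(shift 5) before press(shift 7); drill(shift 3) before press(shift 7); bore(shift 1) before polish(shift 4); polish(shift 4) before finish(shift 5); max 1 per shift (cap 1).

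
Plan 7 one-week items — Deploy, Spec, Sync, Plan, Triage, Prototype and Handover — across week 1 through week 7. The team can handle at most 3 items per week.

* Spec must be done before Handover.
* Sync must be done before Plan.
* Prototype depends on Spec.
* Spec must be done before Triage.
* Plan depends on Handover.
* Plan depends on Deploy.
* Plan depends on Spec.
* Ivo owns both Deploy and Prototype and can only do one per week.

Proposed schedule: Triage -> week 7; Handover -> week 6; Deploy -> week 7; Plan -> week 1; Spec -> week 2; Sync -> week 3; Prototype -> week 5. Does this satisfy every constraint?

Invalid. Plan depends on Deploy.

Spec must be done before Handover — holds.
The team can handle at most 3 items per week — holds.
Ivo owns both Deploy and Prototype and can only do one per week — holds.
Sync must be done before Plan — violated.
Plan depends on Handover — violated.
Plan depends on Spec — violated.
Spec must be done before Triage — holds.
Plan depends on Deploy — violated.
Prototype depends on Spec — holds.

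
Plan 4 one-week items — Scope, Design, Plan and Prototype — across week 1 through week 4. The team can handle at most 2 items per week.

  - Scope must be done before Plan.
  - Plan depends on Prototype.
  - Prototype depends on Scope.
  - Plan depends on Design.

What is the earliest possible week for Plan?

week 3

Precedence pushes Plan to at least week 3.
Plan at week 3 is achievable: Prototype -> week 2, Scope -> week 1, Plan -> week 3, Design -> week 1.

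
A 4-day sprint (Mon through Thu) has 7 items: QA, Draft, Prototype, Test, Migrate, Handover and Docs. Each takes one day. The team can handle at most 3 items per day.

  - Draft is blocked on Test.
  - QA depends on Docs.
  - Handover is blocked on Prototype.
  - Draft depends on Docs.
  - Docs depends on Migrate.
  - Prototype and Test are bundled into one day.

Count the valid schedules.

34

Splitting on QA: it can be Wed (11), Thu (23). Listing each branch's schedules as (Draft, Prototype, Test, Migrate, Handover, Docs):
QA=Wed: (Wed,Mon,Mon,Mon,Tue,Tue) (Wed,Mon,Mon,Mon,Wed,Tue) (Wed,Mon,Mon,Mon,Thu,Tue) (Wed,Tue,Tue,Mon,Wed,Tue) (Wed,Tue,Tue,Mon,Thu,Tue) (Thu,Mon,Mon,Mon,Tue,Tue) (Thu,Mon,Mon,Mon,Wed,Tue) (Thu,Mon,Mon,Mon,Thu,Tue) (Thu,Tue,Tue,Mon,Wed,Tue) (Thu,Tue,Tue,Mon,Thu,Tue) (Thu,Wed,Wed,Mon,Thu,Tue) — 11.
QA=Thu: (Wed,Mon,Mon,Mon,Tue,Tue) (Wed,Mon,Mon,Mon,Wed,Tue) (Wed,Mon,Mon,Mon,Thu,Tue) (Wed,Tue,Tue,Mon,Wed,Tue) (Wed,Tue,Tue,Mon,Thu,Tue) (Thu,Mon,Mon,Mon,Tue,Tue) (Thu,Mon,Mon,Mon,Tue,Wed) (Thu,Mon,Mon,Mon,Wed,Tue) (Thu,Mon,Mon,Mon,Wed,Wed) (Thu,Mon,Mon,Mon,Thu,Tue) (Thu,Mon,Mon,Mon,Thu,Wed) (Thu,Mon,Mon,Tue,Tue,Wed) (Thu,Mon,Mon,Tue,Wed,Wed) (Thu,Mon,Mon,Tue,Thu,Wed) (Thu,Tue,Tue,Mon,Wed,Tue) (Thu,Tue,Tue,Mon,Wed,Wed) (Thu,Tue,Tue,Mon,Thu,Tue) (Thu,Tue,Tue,Mon,Thu,Wed) (Thu,Tue,Tue,Tue,Wed,Wed) (Thu,Tue,Tue,Tue,Thu,Wed) (Thu,Wed,Wed,Mon,Thu,Tue) (Thu,Wed,Wed,Mon,Thu,Wed) (Thu,Wed,Wed,Tue,Thu,Wed) — 23.
Summing: 11 + 23 = 34.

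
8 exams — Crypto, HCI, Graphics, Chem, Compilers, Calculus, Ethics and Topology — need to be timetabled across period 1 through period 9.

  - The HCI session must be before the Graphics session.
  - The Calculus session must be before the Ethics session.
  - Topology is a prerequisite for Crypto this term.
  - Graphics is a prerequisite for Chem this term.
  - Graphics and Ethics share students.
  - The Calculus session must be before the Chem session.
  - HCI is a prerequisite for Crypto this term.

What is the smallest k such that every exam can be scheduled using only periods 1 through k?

The precedence chain requires at least 3 distinct periods.
3 works (last occupied period: period 3): for example Ethics -> period 3; Crypto -> period 2; HCI -> period 1; Topology -> period 1; Chem -> period 3; Graphics -> period 2; Compilers -> period 1; Calculus -> period 1.

3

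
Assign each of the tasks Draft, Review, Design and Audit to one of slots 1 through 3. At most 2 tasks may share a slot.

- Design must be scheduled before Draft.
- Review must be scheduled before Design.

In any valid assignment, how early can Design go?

2

Precedence pushes Design to at least 2; downstream work caps Design at 2.
Design at 2 is achievable: Review=1, Audit=1, Design=2, Draft=3.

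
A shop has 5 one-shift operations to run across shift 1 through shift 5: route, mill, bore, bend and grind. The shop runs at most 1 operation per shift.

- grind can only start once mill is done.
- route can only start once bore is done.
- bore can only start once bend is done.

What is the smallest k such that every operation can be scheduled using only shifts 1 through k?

The precedence chain requires at least 3 distinct shifts.
With at most 1 per shift and 5 operations, at least 5 shifts are needed.
5 works (last occupied shift: shift 5): for example route -> shift 3; bend -> shift 1; grind -> shift 5; mill -> shift 4; bore -> shift 2.

5 shifts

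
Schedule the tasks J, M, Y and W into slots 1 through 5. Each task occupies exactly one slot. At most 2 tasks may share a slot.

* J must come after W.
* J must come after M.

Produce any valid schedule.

J -> 2; W -> 1; M -> 1; Y -> 2

Checking: M(1) before J(2); W(1) before J(2); max 2 per slot (cap 2).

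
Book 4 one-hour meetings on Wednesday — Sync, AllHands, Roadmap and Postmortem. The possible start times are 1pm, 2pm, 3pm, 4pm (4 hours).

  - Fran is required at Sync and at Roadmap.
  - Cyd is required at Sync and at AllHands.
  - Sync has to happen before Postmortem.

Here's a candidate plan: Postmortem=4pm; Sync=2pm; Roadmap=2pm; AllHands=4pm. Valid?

No — it violates: Fran is required at Sync and at Roadmap

Sync has to happen before Postmortem — holds.
Fran is required at Sync and at Roadmap — violated.
Cyd is required at Sync and at AllHands — holds.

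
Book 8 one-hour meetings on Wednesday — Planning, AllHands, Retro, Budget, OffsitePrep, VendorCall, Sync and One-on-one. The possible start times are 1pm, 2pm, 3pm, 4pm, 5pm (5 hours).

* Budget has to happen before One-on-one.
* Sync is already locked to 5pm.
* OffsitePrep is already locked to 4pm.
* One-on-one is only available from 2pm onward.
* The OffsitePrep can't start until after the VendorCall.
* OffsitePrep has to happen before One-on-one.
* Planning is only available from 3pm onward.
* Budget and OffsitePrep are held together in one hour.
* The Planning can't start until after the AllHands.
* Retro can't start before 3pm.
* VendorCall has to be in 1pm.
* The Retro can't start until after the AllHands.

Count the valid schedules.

Splitting on Planning: it can be 3pm (6), 4pm (8), 5pm (9). Listing each branch's schedules as (AllHands, Retro, Budget, OffsitePrep, VendorCall, Sync, One-on-one):
Planning=3pm: (1pm,3pm,4pm,4pm,1pm,5pm,5pm) (1pm,4pm,4pm,4pm,1pm,5pm,5pm) (1pm,5pm,4pm,4pm,1pm,5pm,5pm) (2pm,3pm,4pm,4pm,1pm,5pm,5pm) (2pm,4pm,4pm,4pm,1pm,5pm,5pm) (2pm,5pm,4pm,4pm,1pm,5pm,5pm) — 6.
Planning=4pm: (1pm,3pm,4pm,4pm,1pm,5pm,5pm) (1pm,4pm,4pm,4pm,1pm,5pm,5pm) (1pm,5pm,4pm,4pm,1pm,5pm,5pm) (2pm,3pm,4pm,4pm,1pm,5pm,5pm) (2pm,4pm,4pm,4pm,1pm,5pm,5pm) (2pm,5pm,4pm,4pm,1pm,5pm,5pm) (3pm,4pm,4pm,4pm,1pm,5pm,5pm) (3pm,5pm,4pm,4pm,1pm,5pm,5pm) — 8.
Planning=5pm: (1pm,3pm,4pm,4pm,1pm,5pm,5pm) (1pm,4pm,4pm,4pm,1pm,5pm,5pm) (1pm,5pm,4pm,4pm,1pm,5pm,5pm) (2pm,3pm,4pm,4pm,1pm,5pm,5pm) (2pm,4pm,4pm,4pm,1pm,5pm,5pm) (2pm,5pm,4pm,4pm,1pm,5pm,5pm) (3pm,4pm,4pm,4pm,1pm,5pm,5pm) (3pm,5pm,4pm,4pm,1pm,5pm,5pm) (4pm,5pm,4pm,4pm,1pm,5pm,5pm) — 9.
Summing: 6 + 8 + 9 = 23.

23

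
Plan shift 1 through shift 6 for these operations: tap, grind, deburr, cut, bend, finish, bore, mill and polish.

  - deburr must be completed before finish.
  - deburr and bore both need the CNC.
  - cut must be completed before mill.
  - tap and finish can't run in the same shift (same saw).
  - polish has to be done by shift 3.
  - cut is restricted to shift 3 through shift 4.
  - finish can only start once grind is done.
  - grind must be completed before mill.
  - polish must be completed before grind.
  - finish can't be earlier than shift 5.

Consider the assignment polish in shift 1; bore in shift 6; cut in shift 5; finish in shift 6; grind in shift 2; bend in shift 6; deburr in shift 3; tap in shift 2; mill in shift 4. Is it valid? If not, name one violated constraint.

deburr and bore both need the CNC — holds.
polish has to be done by shift 3 — holds.
cut must be completed before mill — violated.
deburr must be completed before finish — holds.
grind must be completed before mill — holds.
finish can't be earlier than shift 5 — holds.
cut is restricted to shift 3 through shift 4 — violated.
finish can only start once grind is done — holds.
polish must be completed before grind — holds.
tap and finish can't run in the same shift (same saw) — holds.

No — it violates: cut must be completed before mill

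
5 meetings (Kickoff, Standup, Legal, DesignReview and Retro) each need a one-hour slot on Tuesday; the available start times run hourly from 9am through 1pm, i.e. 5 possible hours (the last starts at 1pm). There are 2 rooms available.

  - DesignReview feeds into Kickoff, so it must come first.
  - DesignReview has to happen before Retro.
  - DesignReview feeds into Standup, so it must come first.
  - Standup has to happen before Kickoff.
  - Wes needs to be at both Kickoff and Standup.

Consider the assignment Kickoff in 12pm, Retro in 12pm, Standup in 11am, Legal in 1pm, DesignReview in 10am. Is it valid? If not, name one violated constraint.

There are 2 rooms available — holds.
DesignReview has to happen before Retro — holds.
DesignReview feeds into Kickoff, so it must come first — holds.
Wes needs to be at both Kickoff and Standup — holds.
Standup has to happen before Kickoff — holds.
DesignReview feeds into Standup, so it must come first — holds.

Yes, all constraints hold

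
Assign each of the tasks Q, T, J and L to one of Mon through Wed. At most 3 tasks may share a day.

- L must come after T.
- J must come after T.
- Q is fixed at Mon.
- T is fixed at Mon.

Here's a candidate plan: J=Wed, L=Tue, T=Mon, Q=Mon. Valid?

At most 3 tasks may share a day — holds.
Q is fixed at Mon — holds.
L must come after T — holds.
T is fixed at Mon — holds.
J must come after T — holds.

Yes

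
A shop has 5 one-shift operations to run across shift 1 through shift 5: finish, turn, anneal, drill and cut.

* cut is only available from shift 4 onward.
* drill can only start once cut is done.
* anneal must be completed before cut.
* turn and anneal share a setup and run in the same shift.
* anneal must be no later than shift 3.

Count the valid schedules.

Splitting on finish: it can be shift 1 (3), shift 2 (3), shift 3 (3), shift 4 (3), shift 5 (3). Listing each branch's schedules as (turn, anneal, drill, cut) by shift number:
finish=shift 1: (1,1,5,4) (2,2,5,4) (3,3,5,4) — 3.
finish=shift 2: (1,1,5,4) (2,2,5,4) (3,3,5,4) — 3.
finish=shift 3: (1,1,5,4) (2,2,5,4) (3,3,5,4) — 3.
finish=shift 4: (1,1,5,4) (2,2,5,4) (3,3,5,4) — 3.
finish=shift 5: (1,1,5,4) (2,2,5,4) (3,3,5,4) — 3.
Summing: 3 + 3 + 3 + 3 + 3 = 15.

15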